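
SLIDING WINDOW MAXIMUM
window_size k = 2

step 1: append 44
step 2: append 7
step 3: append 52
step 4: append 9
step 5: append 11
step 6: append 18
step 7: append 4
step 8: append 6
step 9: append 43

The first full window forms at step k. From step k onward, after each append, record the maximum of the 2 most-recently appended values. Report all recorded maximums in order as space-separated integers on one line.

Answer: 44 52 52 11 18 18 6 43

Derivation:
step 1: append 44 -> window=[44] (not full yet)
step 2: append 7 -> window=[44, 7] -> max=44
step 3: append 52 -> window=[7, 52] -> max=52
step 4: append 9 -> window=[52, 9] -> max=52
step 5: append 11 -> window=[9, 11] -> max=11
step 6: append 18 -> window=[11, 18] -> max=18
step 7: append 4 -> window=[18, 4] -> max=18
step 8: append 6 -> window=[4, 6] -> max=6
step 9: append 43 -> window=[6, 43] -> max=43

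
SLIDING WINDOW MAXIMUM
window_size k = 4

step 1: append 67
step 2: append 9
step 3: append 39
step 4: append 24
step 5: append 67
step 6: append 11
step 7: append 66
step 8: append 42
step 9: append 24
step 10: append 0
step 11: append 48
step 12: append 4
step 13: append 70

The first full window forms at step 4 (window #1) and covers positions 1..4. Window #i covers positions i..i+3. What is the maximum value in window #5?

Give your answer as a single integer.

Answer: 67

Derivation:
step 1: append 67 -> window=[67] (not full yet)
step 2: append 9 -> window=[67, 9] (not full yet)
step 3: append 39 -> window=[67, 9, 39] (not full yet)
step 4: append 24 -> window=[67, 9, 39, 24] -> max=67
step 5: append 67 -> window=[9, 39, 24, 67] -> max=67
step 6: append 11 -> window=[39, 24, 67, 11] -> max=67
step 7: append 66 -> window=[24, 67, 11, 66] -> max=67
step 8: append 42 -> window=[67, 11, 66, 42] -> max=67
Window #5 max = 67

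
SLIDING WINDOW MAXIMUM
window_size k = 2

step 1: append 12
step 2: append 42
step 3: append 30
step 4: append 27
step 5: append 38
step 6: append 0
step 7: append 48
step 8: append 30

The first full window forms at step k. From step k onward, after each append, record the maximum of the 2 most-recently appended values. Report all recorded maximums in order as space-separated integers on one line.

step 1: append 12 -> window=[12] (not full yet)
step 2: append 42 -> window=[12, 42] -> max=42
step 3: append 30 -> window=[42, 30] -> max=42
step 4: append 27 -> window=[30, 27] -> max=30
step 5: append 38 -> window=[27, 38] -> max=38
step 6: append 0 -> window=[38, 0] -> max=38
step 7: append 48 -> window=[0, 48] -> max=48
step 8: append 30 -> window=[48, 30] -> max=48

Answer: 42 42 30 38 38 48 48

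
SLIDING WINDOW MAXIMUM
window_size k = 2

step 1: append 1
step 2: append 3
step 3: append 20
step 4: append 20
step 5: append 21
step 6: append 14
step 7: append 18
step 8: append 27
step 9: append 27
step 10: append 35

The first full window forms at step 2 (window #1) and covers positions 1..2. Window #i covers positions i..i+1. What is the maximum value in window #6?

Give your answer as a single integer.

Answer: 18

Derivation:
step 1: append 1 -> window=[1] (not full yet)
step 2: append 3 -> window=[1, 3] -> max=3
step 3: append 20 -> window=[3, 20] -> max=20
step 4: append 20 -> window=[20, 20] -> max=20
step 5: append 21 -> window=[20, 21] -> max=21
step 6: append 14 -> window=[21, 14] -> max=21
step 7: append 18 -> window=[14, 18] -> max=18
Window #6 max = 18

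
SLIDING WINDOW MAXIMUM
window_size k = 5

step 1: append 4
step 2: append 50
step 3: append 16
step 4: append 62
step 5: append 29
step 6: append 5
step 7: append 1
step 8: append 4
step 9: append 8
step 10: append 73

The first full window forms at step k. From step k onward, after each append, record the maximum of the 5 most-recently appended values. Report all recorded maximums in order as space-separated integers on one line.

Answer: 62 62 62 62 29 73

Derivation:
step 1: append 4 -> window=[4] (not full yet)
step 2: append 50 -> window=[4, 50] (not full yet)
step 3: append 16 -> window=[4, 50, 16] (not full yet)
step 4: append 62 -> window=[4, 50, 16, 62] (not full yet)
step 5: append 29 -> window=[4, 50, 16, 62, 29] -> max=62
step 6: append 5 -> window=[50, 16, 62, 29, 5] -> max=62
step 7: append 1 -> window=[16, 62, 29, 5, 1] -> max=62
step 8: append 4 -> window=[62, 29, 5, 1, 4] -> max=62
step 9: append 8 -> window=[29, 5, 1, 4, 8] -> max=29
step 10: append 73 -> window=[5, 1, 4, 8, 73] -> max=73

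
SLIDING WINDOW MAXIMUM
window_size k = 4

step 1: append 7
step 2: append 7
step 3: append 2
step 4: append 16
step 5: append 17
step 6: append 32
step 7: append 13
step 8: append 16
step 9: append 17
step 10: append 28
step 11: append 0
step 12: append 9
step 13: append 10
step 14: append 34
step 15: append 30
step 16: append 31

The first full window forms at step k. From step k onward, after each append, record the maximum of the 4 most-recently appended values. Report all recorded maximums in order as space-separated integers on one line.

Answer: 16 17 32 32 32 32 28 28 28 28 34 34 34

Derivation:
step 1: append 7 -> window=[7] (not full yet)
step 2: append 7 -> window=[7, 7] (not full yet)
step 3: append 2 -> window=[7, 7, 2] (not full yet)
step 4: append 16 -> window=[7, 7, 2, 16] -> max=16
step 5: append 17 -> window=[7, 2, 16, 17] -> max=17
step 6: append 32 -> window=[2, 16, 17, 32] -> max=32
step 7: append 13 -> window=[16, 17, 32, 13] -> max=32
step 8: append 16 -> window=[17, 32, 13, 16] -> max=32
step 9: append 17 -> window=[32, 13, 16, 17] -> max=32
step 10: append 28 -> window=[13, 16, 17, 28] -> max=28
step 11: append 0 -> window=[16, 17, 28, 0] -> max=28
step 12: append 9 -> window=[17, 28, 0, 9] -> max=28
step 13: append 10 -> window=[28, 0, 9, 10] -> max=28
step 14: append 34 -> window=[0, 9, 10, 34] -> max=34
step 15: append 30 -> window=[9, 10, 34, 30] -> max=34
step 16: append 31 -> window=[10, 34, 30, 31] -> max=34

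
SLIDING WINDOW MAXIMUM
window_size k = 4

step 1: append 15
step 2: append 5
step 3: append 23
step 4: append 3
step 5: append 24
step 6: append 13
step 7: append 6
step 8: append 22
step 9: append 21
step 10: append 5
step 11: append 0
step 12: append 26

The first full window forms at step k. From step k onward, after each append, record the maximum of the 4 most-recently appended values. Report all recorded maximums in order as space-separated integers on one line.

step 1: append 15 -> window=[15] (not full yet)
step 2: append 5 -> window=[15, 5] (not full yet)
step 3: append 23 -> window=[15, 5, 23] (not full yet)
step 4: append 3 -> window=[15, 5, 23, 3] -> max=23
step 5: append 24 -> window=[5, 23, 3, 24] -> max=24
step 6: append 13 -> window=[23, 3, 24, 13] -> max=24
step 7: append 6 -> window=[3, 24, 13, 6] -> max=24
step 8: append 22 -> window=[24, 13, 6, 22] -> max=24
step 9: append 21 -> window=[13, 6, 22, 21] -> max=22
step 10: append 5 -> window=[6, 22, 21, 5] -> max=22
step 11: append 0 -> window=[22, 21, 5, 0] -> max=22
step 12: append 26 -> window=[21, 5, 0, 26] -> max=26

Answer: 23 24 24 24 24 22 22 22 26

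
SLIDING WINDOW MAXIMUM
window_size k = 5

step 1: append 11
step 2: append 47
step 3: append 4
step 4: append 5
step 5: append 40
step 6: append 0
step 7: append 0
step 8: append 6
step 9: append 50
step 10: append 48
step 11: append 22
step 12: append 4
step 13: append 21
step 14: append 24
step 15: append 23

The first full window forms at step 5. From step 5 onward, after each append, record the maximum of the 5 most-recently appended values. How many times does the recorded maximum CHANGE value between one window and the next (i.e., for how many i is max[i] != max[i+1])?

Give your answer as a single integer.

step 1: append 11 -> window=[11] (not full yet)
step 2: append 47 -> window=[11, 47] (not full yet)
step 3: append 4 -> window=[11, 47, 4] (not full yet)
step 4: append 5 -> window=[11, 47, 4, 5] (not full yet)
step 5: append 40 -> window=[11, 47, 4, 5, 40] -> max=47
step 6: append 0 -> window=[47, 4, 5, 40, 0] -> max=47
step 7: append 0 -> window=[4, 5, 40, 0, 0] -> max=40
step 8: append 6 -> window=[5, 40, 0, 0, 6] -> max=40
step 9: append 50 -> window=[40, 0, 0, 6, 50] -> max=50
step 10: append 48 -> window=[0, 0, 6, 50, 48] -> max=50
step 11: append 22 -> window=[0, 6, 50, 48, 22] -> max=50
step 12: append 4 -> window=[6, 50, 48, 22, 4] -> max=50
step 13: append 21 -> window=[50, 48, 22, 4, 21] -> max=50
step 14: append 24 -> window=[48, 22, 4, 21, 24] -> max=48
step 15: append 23 -> window=[22, 4, 21, 24, 23] -> max=24
Recorded maximums: 47 47 40 40 50 50 50 50 50 48 24
Changes between consecutive maximums: 4

Answer: 4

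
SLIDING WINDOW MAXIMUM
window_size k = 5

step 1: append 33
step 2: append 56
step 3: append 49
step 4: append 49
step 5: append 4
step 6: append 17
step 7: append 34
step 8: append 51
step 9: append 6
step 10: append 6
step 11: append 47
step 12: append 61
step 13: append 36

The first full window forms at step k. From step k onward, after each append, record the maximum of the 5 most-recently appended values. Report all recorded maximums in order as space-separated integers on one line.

Answer: 56 56 49 51 51 51 51 61 61

Derivation:
step 1: append 33 -> window=[33] (not full yet)
step 2: append 56 -> window=[33, 56] (not full yet)
step 3: append 49 -> window=[33, 56, 49] (not full yet)
step 4: append 49 -> window=[33, 56, 49, 49] (not full yet)
step 5: append 4 -> window=[33, 56, 49, 49, 4] -> max=56
step 6: append 17 -> window=[56, 49, 49, 4, 17] -> max=56
step 7: append 34 -> window=[49, 49, 4, 17, 34] -> max=49
step 8: append 51 -> window=[49, 4, 17, 34, 51] -> max=51
step 9: append 6 -> window=[4, 17, 34, 51, 6] -> max=51
step 10: append 6 -> window=[17, 34, 51, 6, 6] -> max=51
step 11: append 47 -> window=[34, 51, 6, 6, 47] -> max=51
step 12: append 61 -> window=[51, 6, 6, 47, 61] -> max=61
step 13: append 36 -> window=[6, 6, 47, 61, 36] -> max=61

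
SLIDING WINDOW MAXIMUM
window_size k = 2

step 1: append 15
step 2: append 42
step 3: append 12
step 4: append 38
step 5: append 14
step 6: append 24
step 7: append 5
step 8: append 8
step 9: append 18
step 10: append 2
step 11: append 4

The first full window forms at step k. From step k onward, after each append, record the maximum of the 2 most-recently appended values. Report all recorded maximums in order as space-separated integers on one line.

Answer: 42 42 38 38 24 24 8 18 18 4

Derivation:
step 1: append 15 -> window=[15] (not full yet)
step 2: append 42 -> window=[15, 42] -> max=42
step 3: append 12 -> window=[42, 12] -> max=42
step 4: append 38 -> window=[12, 38] -> max=38
step 5: append 14 -> window=[38, 14] -> max=38
step 6: append 24 -> window=[14, 24] -> max=24
step 7: append 5 -> window=[24, 5] -> max=24
step 8: append 8 -> window=[5, 8] -> max=8
step 9: append 18 -> window=[8, 18] -> max=18
step 10: append 2 -> window=[18, 2] -> max=18
step 11: append 4 -> window=[2, 4] -> max=4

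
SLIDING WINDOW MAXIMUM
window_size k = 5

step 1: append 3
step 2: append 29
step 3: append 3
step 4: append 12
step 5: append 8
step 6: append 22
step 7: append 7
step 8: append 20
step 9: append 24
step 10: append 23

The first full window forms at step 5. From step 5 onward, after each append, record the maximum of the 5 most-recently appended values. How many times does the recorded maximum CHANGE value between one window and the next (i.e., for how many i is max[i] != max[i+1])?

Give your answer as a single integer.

Answer: 2

Derivation:
step 1: append 3 -> window=[3] (not full yet)
step 2: append 29 -> window=[3, 29] (not full yet)
step 3: append 3 -> window=[3, 29, 3] (not full yet)
step 4: append 12 -> window=[3, 29, 3, 12] (not full yet)
step 5: append 8 -> window=[3, 29, 3, 12, 8] -> max=29
step 6: append 22 -> window=[29, 3, 12, 8, 22] -> max=29
step 7: append 7 -> window=[3, 12, 8, 22, 7] -> max=22
step 8: append 20 -> window=[12, 8, 22, 7, 20] -> max=22
step 9: append 24 -> window=[8, 22, 7, 20, 24] -> max=24
step 10: append 23 -> window=[22, 7, 20, 24, 23] -> max=24
Recorded maximums: 29 29 22 22 24 24
Changes between consecutive maximums: 2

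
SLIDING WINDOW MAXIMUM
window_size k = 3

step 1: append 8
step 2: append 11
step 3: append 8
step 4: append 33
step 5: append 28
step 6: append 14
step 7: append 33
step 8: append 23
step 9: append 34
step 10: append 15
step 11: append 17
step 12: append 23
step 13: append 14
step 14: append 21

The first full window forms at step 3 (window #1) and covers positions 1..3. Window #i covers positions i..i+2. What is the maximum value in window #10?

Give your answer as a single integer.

Answer: 23

Derivation:
step 1: append 8 -> window=[8] (not full yet)
step 2: append 11 -> window=[8, 11] (not full yet)
step 3: append 8 -> window=[8, 11, 8] -> max=11
step 4: append 33 -> window=[11, 8, 33] -> max=33
step 5: append 28 -> window=[8, 33, 28] -> max=33
step 6: append 14 -> window=[33, 28, 14] -> max=33
step 7: append 33 -> window=[28, 14, 33] -> max=33
step 8: append 23 -> window=[14, 33, 23] -> max=33
step 9: append 34 -> window=[33, 23, 34] -> max=34
step 10: append 15 -> window=[23, 34, 15] -> max=34
step 11: append 17 -> window=[34, 15, 17] -> max=34
step 12: append 23 -> window=[15, 17, 23] -> max=23
Window #10 max = 23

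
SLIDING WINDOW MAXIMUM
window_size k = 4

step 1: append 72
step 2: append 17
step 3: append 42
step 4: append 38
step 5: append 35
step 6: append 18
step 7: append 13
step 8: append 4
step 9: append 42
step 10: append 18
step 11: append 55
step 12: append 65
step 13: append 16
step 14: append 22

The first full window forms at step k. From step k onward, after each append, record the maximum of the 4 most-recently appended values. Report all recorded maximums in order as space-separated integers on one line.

Answer: 72 42 42 38 35 42 42 55 65 65 65

Derivation:
step 1: append 72 -> window=[72] (not full yet)
step 2: append 17 -> window=[72, 17] (not full yet)
step 3: append 42 -> window=[72, 17, 42] (not full yet)
step 4: append 38 -> window=[72, 17, 42, 38] -> max=72
step 5: append 35 -> window=[17, 42, 38, 35] -> max=42
step 6: append 18 -> window=[42, 38, 35, 18] -> max=42
step 7: append 13 -> window=[38, 35, 18, 13] -> max=38
step 8: append 4 -> window=[35, 18, 13, 4] -> max=35
step 9: append 42 -> window=[18, 13, 4, 42] -> max=42
step 10: append 18 -> window=[13, 4, 42, 18] -> max=42
step 11: append 55 -> window=[4, 42, 18, 55] -> max=55
step 12: append 65 -> window=[42, 18, 55, 65] -> max=65
step 13: append 16 -> window=[18, 55, 65, 16] -> max=65
step 14: append 22 -> window=[55, 65, 16, 22] -> max=65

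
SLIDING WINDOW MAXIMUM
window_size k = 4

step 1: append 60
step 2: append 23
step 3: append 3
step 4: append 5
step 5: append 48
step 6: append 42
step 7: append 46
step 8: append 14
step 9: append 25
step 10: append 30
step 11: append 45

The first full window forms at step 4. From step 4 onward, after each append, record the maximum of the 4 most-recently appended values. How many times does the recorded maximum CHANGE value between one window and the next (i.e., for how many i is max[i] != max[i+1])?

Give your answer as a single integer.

step 1: append 60 -> window=[60] (not full yet)
step 2: append 23 -> window=[60, 23] (not full yet)
step 3: append 3 -> window=[60, 23, 3] (not full yet)
step 4: append 5 -> window=[60, 23, 3, 5] -> max=60
step 5: append 48 -> window=[23, 3, 5, 48] -> max=48
step 6: append 42 -> window=[3, 5, 48, 42] -> max=48
step 7: append 46 -> window=[5, 48, 42, 46] -> max=48
step 8: append 14 -> window=[48, 42, 46, 14] -> max=48
step 9: append 25 -> window=[42, 46, 14, 25] -> max=46
step 10: append 30 -> window=[46, 14, 25, 30] -> max=46
step 11: append 45 -> window=[14, 25, 30, 45] -> max=45
Recorded maximums: 60 48 48 48 48 46 46 45
Changes between consecutive maximums: 3

Answer: 3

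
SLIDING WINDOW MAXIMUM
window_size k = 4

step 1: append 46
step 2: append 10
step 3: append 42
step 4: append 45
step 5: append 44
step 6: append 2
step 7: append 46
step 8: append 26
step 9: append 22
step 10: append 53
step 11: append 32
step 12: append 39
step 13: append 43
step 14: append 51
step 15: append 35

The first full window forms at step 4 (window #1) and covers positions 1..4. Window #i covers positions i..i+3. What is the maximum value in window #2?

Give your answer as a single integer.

step 1: append 46 -> window=[46] (not full yet)
step 2: append 10 -> window=[46, 10] (not full yet)
step 3: append 42 -> window=[46, 10, 42] (not full yet)
step 4: append 45 -> window=[46, 10, 42, 45] -> max=46
step 5: append 44 -> window=[10, 42, 45, 44] -> max=45
Window #2 max = 45

Answer: 45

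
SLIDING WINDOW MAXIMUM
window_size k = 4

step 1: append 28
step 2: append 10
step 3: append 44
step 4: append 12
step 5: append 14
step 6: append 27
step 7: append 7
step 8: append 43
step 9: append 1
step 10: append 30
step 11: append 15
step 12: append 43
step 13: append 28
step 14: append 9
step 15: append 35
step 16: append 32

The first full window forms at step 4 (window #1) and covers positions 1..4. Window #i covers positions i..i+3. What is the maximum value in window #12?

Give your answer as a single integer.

Answer: 43

Derivation:
step 1: append 28 -> window=[28] (not full yet)
step 2: append 10 -> window=[28, 10] (not full yet)
step 3: append 44 -> window=[28, 10, 44] (not full yet)
step 4: append 12 -> window=[28, 10, 44, 12] -> max=44
step 5: append 14 -> window=[10, 44, 12, 14] -> max=44
step 6: append 27 -> window=[44, 12, 14, 27] -> max=44
step 7: append 7 -> window=[12, 14, 27, 7] -> max=27
step 8: append 43 -> window=[14, 27, 7, 43] -> max=43
step 9: append 1 -> window=[27, 7, 43, 1] -> max=43
step 10: append 30 -> window=[7, 43, 1, 30] -> max=43
step 11: append 15 -> window=[43, 1, 30, 15] -> max=43
step 12: append 43 -> window=[1, 30, 15, 43] -> max=43
step 13: append 28 -> window=[30, 15, 43, 28] -> max=43
step 14: append 9 -> window=[15, 43, 28, 9] -> max=43
step 15: append 35 -> window=[43, 28, 9, 35] -> max=43
Window #12 max = 43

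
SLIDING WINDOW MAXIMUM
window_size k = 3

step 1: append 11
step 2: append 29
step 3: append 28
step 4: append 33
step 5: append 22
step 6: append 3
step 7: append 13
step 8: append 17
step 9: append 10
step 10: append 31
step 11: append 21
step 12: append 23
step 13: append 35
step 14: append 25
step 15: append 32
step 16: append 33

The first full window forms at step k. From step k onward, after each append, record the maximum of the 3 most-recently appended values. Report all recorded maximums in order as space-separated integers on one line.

Answer: 29 33 33 33 22 17 17 31 31 31 35 35 35 33

Derivation:
step 1: append 11 -> window=[11] (not full yet)
step 2: append 29 -> window=[11, 29] (not full yet)
step 3: append 28 -> window=[11, 29, 28] -> max=29
step 4: append 33 -> window=[29, 28, 33] -> max=33
step 5: append 22 -> window=[28, 33, 22] -> max=33
step 6: append 3 -> window=[33, 22, 3] -> max=33
step 7: append 13 -> window=[22, 3, 13] -> max=22
step 8: append 17 -> window=[3, 13, 17] -> max=17
step 9: append 10 -> window=[13, 17, 10] -> max=17
step 10: append 31 -> window=[17, 10, 31] -> max=31
step 11: append 21 -> window=[10, 31, 21] -> max=31
step 12: append 23 -> window=[31, 21, 23] -> max=31
step 13: append 35 -> window=[21, 23, 35] -> max=35
step 14: append 25 -> window=[23, 35, 25] -> max=35
step 15: append 32 -> window=[35, 25, 32] -> max=35
step 16: append 33 -> window=[25, 32, 33] -> max=33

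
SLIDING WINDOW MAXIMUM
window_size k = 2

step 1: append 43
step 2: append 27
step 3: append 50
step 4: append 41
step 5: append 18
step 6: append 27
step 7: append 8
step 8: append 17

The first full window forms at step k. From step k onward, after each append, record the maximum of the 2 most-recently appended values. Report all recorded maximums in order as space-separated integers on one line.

step 1: append 43 -> window=[43] (not full yet)
step 2: append 27 -> window=[43, 27] -> max=43
step 3: append 50 -> window=[27, 50] -> max=50
step 4: append 41 -> window=[50, 41] -> max=50
step 5: append 18 -> window=[41, 18] -> max=41
step 6: append 27 -> window=[18, 27] -> max=27
step 7: append 8 -> window=[27, 8] -> max=27
step 8: append 17 -> window=[8, 17] -> max=17

Answer: 43 50 50 41 27 27 17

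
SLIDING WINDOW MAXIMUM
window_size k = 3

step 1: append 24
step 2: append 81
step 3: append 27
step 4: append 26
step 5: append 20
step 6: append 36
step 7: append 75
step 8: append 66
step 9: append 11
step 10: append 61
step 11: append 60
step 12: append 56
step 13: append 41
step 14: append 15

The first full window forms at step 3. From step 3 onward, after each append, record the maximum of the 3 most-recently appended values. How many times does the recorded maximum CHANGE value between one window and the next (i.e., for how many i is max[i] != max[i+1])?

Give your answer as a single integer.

step 1: append 24 -> window=[24] (not full yet)
step 2: append 81 -> window=[24, 81] (not full yet)
step 3: append 27 -> window=[24, 81, 27] -> max=81
step 4: append 26 -> window=[81, 27, 26] -> max=81
step 5: append 20 -> window=[27, 26, 20] -> max=27
step 6: append 36 -> window=[26, 20, 36] -> max=36
step 7: append 75 -> window=[20, 36, 75] -> max=75
step 8: append 66 -> window=[36, 75, 66] -> max=75
step 9: append 11 -> window=[75, 66, 11] -> max=75
step 10: append 61 -> window=[66, 11, 61] -> max=66
step 11: append 60 -> window=[11, 61, 60] -> max=61
step 12: append 56 -> window=[61, 60, 56] -> max=61
step 13: append 41 -> window=[60, 56, 41] -> max=60
step 14: append 15 -> window=[56, 41, 15] -> max=56
Recorded maximums: 81 81 27 36 75 75 75 66 61 61 60 56
Changes between consecutive maximums: 7

Answer: 7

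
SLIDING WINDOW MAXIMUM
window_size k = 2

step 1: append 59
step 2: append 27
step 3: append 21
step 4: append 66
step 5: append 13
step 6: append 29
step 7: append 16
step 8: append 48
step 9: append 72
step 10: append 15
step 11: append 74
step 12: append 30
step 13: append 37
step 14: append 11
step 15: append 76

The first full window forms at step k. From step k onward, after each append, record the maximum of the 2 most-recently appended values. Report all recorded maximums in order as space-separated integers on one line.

step 1: append 59 -> window=[59] (not full yet)
step 2: append 27 -> window=[59, 27] -> max=59
step 3: append 21 -> window=[27, 21] -> max=27
step 4: append 66 -> window=[21, 66] -> max=66
step 5: append 13 -> window=[66, 13] -> max=66
step 6: append 29 -> window=[13, 29] -> max=29
step 7: append 16 -> window=[29, 16] -> max=29
step 8: append 48 -> window=[16, 48] -> max=48
step 9: append 72 -> window=[48, 72] -> max=72
step 10: append 15 -> window=[72, 15] -> max=72
step 11: append 74 -> window=[15, 74] -> max=74
step 12: append 30 -> window=[74, 30] -> max=74
step 13: append 37 -> window=[30, 37] -> max=37
step 14: append 11 -> window=[37, 11] -> max=37
step 15: append 76 -> window=[11, 76] -> max=76

Answer: 59 27 66 66 29 29 48 72 72 74 74 37 37 76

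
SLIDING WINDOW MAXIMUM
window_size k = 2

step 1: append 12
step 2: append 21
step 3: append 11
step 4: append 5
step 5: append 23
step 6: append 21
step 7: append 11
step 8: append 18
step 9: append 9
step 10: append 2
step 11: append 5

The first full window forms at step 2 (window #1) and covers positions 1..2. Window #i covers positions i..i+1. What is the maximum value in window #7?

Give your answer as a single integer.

step 1: append 12 -> window=[12] (not full yet)
step 2: append 21 -> window=[12, 21] -> max=21
step 3: append 11 -> window=[21, 11] -> max=21
step 4: append 5 -> window=[11, 5] -> max=11
step 5: append 23 -> window=[5, 23] -> max=23
step 6: append 21 -> window=[23, 21] -> max=23
step 7: append 11 -> window=[21, 11] -> max=21
step 8: append 18 -> window=[11, 18] -> max=18
Window #7 max = 18

Answer: 18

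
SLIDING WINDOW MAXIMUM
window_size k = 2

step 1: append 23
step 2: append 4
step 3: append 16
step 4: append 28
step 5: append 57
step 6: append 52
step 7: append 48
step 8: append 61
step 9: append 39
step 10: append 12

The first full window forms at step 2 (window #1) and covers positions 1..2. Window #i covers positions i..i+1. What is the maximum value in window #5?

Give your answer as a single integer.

Answer: 57

Derivation:
step 1: append 23 -> window=[23] (not full yet)
step 2: append 4 -> window=[23, 4] -> max=23
step 3: append 16 -> window=[4, 16] -> max=16
step 4: append 28 -> window=[16, 28] -> max=28
step 5: append 57 -> window=[28, 57] -> max=57
step 6: append 52 -> window=[57, 52] -> max=57
Window #5 max = 57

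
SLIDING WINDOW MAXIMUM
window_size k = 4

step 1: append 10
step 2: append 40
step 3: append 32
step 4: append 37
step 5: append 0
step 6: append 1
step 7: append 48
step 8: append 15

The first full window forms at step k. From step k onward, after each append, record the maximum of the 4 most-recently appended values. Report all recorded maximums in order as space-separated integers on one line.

step 1: append 10 -> window=[10] (not full yet)
step 2: append 40 -> window=[10, 40] (not full yet)
step 3: append 32 -> window=[10, 40, 32] (not full yet)
step 4: append 37 -> window=[10, 40, 32, 37] -> max=40
step 5: append 0 -> window=[40, 32, 37, 0] -> max=40
step 6: append 1 -> window=[32, 37, 0, 1] -> max=37
step 7: append 48 -> window=[37, 0, 1, 48] -> max=48
step 8: append 15 -> window=[0, 1, 48, 15] -> max=48

Answer: 40 40 37 48 48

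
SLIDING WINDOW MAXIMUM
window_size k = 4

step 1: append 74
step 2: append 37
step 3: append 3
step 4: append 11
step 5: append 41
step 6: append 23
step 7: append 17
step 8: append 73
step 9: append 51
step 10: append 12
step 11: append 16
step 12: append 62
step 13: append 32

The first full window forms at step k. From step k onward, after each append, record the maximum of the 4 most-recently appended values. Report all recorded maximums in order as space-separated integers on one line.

Answer: 74 41 41 41 73 73 73 73 62 62

Derivation:
step 1: append 74 -> window=[74] (not full yet)
step 2: append 37 -> window=[74, 37] (not full yet)
step 3: append 3 -> window=[74, 37, 3] (not full yet)
step 4: append 11 -> window=[74, 37, 3, 11] -> max=74
step 5: append 41 -> window=[37, 3, 11, 41] -> max=41
step 6: append 23 -> window=[3, 11, 41, 23] -> max=41
step 7: append 17 -> window=[11, 41, 23, 17] -> max=41
step 8: append 73 -> window=[41, 23, 17, 73] -> max=73
step 9: append 51 -> window=[23, 17, 73, 51] -> max=73
step 10: append 12 -> window=[17, 73, 51, 12] -> max=73
step 11: append 16 -> window=[73, 51, 12, 16] -> max=73
step 12: append 62 -> window=[51, 12, 16, 62] -> max=62
step 13: append 32 -> window=[12, 16, 62, 32] -> max=62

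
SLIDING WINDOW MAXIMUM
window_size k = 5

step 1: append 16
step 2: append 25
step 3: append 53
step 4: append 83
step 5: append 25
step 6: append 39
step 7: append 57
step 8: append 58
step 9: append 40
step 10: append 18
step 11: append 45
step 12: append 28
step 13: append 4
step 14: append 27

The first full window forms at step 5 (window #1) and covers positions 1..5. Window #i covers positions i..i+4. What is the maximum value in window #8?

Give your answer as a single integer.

Answer: 58

Derivation:
step 1: append 16 -> window=[16] (not full yet)
step 2: append 25 -> window=[16, 25] (not full yet)
step 3: append 53 -> window=[16, 25, 53] (not full yet)
step 4: append 83 -> window=[16, 25, 53, 83] (not full yet)
step 5: append 25 -> window=[16, 25, 53, 83, 25] -> max=83
step 6: append 39 -> window=[25, 53, 83, 25, 39] -> max=83
step 7: append 57 -> window=[53, 83, 25, 39, 57] -> max=83
step 8: append 58 -> window=[83, 25, 39, 57, 58] -> max=83
step 9: append 40 -> window=[25, 39, 57, 58, 40] -> max=58
step 10: append 18 -> window=[39, 57, 58, 40, 18] -> max=58
step 11: append 45 -> window=[57, 58, 40, 18, 45] -> max=58
step 12: append 28 -> window=[58, 40, 18, 45, 28] -> max=58
Window #8 max = 58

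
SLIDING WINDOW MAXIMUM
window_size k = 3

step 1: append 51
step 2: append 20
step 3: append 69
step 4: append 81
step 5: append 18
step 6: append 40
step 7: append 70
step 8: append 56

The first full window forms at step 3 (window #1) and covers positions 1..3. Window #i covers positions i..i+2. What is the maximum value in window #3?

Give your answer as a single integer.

Answer: 81

Derivation:
step 1: append 51 -> window=[51] (not full yet)
step 2: append 20 -> window=[51, 20] (not full yet)
step 3: append 69 -> window=[51, 20, 69] -> max=69
step 4: append 81 -> window=[20, 69, 81] -> max=81
step 5: append 18 -> window=[69, 81, 18] -> max=81
Window #3 max = 81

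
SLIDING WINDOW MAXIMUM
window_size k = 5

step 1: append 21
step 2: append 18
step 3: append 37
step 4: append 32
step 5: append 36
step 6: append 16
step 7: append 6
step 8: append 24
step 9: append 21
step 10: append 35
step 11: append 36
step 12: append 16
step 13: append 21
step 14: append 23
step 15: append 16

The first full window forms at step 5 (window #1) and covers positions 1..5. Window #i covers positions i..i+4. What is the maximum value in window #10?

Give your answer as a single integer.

Answer: 36

Derivation:
step 1: append 21 -> window=[21] (not full yet)
step 2: append 18 -> window=[21, 18] (not full yet)
step 3: append 37 -> window=[21, 18, 37] (not full yet)
step 4: append 32 -> window=[21, 18, 37, 32] (not full yet)
step 5: append 36 -> window=[21, 18, 37, 32, 36] -> max=37
step 6: append 16 -> window=[18, 37, 32, 36, 16] -> max=37
step 7: append 6 -> window=[37, 32, 36, 16, 6] -> max=37
step 8: append 24 -> window=[32, 36, 16, 6, 24] -> max=36
step 9: append 21 -> window=[36, 16, 6, 24, 21] -> max=36
step 10: append 35 -> window=[16, 6, 24, 21, 35] -> max=35
step 11: append 36 -> window=[6, 24, 21, 35, 36] -> max=36
step 12: append 16 -> window=[24, 21, 35, 36, 16] -> max=36
step 13: append 21 -> window=[21, 35, 36, 16, 21] -> max=36
step 14: append 23 -> window=[35, 36, 16, 21, 23] -> max=36
Window #10 max = 36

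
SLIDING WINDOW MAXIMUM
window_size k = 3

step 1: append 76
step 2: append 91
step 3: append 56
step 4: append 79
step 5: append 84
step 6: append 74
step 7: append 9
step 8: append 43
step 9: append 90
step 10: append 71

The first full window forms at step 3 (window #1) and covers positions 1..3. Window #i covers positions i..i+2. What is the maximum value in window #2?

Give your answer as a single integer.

Answer: 91

Derivation:
step 1: append 76 -> window=[76] (not full yet)
step 2: append 91 -> window=[76, 91] (not full yet)
step 3: append 56 -> window=[76, 91, 56] -> max=91
step 4: append 79 -> window=[91, 56, 79] -> max=91
Window #2 max = 91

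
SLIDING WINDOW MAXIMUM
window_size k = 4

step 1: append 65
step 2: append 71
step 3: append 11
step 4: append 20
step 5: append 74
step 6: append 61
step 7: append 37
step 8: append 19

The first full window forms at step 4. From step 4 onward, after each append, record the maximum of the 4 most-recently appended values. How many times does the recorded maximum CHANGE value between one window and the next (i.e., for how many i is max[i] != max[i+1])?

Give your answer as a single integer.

Answer: 1

Derivation:
step 1: append 65 -> window=[65] (not full yet)
step 2: append 71 -> window=[65, 71] (not full yet)
step 3: append 11 -> window=[65, 71, 11] (not full yet)
step 4: append 20 -> window=[65, 71, 11, 20] -> max=71
step 5: append 74 -> window=[71, 11, 20, 74] -> max=74
step 6: append 61 -> window=[11, 20, 74, 61] -> max=74
step 7: append 37 -> window=[20, 74, 61, 37] -> max=74
step 8: append 19 -> window=[74, 61, 37, 19] -> max=74
Recorded maximums: 71 74 74 74 74
Changes between consecutive maximums: 1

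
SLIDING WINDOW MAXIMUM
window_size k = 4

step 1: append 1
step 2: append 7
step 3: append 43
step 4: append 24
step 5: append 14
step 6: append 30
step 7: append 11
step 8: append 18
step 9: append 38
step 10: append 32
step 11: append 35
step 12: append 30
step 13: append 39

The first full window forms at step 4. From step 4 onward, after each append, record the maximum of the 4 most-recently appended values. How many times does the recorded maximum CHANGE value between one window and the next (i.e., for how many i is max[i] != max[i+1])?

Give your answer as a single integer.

step 1: append 1 -> window=[1] (not full yet)
step 2: append 7 -> window=[1, 7] (not full yet)
step 3: append 43 -> window=[1, 7, 43] (not full yet)
step 4: append 24 -> window=[1, 7, 43, 24] -> max=43
step 5: append 14 -> window=[7, 43, 24, 14] -> max=43
step 6: append 30 -> window=[43, 24, 14, 30] -> max=43
step 7: append 11 -> window=[24, 14, 30, 11] -> max=30
step 8: append 18 -> window=[14, 30, 11, 18] -> max=30
step 9: append 38 -> window=[30, 11, 18, 38] -> max=38
step 10: append 32 -> window=[11, 18, 38, 32] -> max=38
step 11: append 35 -> window=[18, 38, 32, 35] -> max=38
step 12: append 30 -> window=[38, 32, 35, 30] -> max=38
step 13: append 39 -> window=[32, 35, 30, 39] -> max=39
Recorded maximums: 43 43 43 30 30 38 38 38 38 39
Changes between consecutive maximums: 3

Answer: 3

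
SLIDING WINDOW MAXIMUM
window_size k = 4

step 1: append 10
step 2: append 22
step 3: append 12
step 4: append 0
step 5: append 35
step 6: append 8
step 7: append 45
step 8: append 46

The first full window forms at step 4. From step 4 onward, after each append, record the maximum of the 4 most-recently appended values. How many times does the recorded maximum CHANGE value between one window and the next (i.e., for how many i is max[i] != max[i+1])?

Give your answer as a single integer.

step 1: append 10 -> window=[10] (not full yet)
step 2: append 22 -> window=[10, 22] (not full yet)
step 3: append 12 -> window=[10, 22, 12] (not full yet)
step 4: append 0 -> window=[10, 22, 12, 0] -> max=22
step 5: append 35 -> window=[22, 12, 0, 35] -> max=35
step 6: append 8 -> window=[12, 0, 35, 8] -> max=35
step 7: append 45 -> window=[0, 35, 8, 45] -> max=45
step 8: append 46 -> window=[35, 8, 45, 46] -> max=46
Recorded maximums: 22 35 35 45 46
Changes between consecutive maximums: 3

Answer: 3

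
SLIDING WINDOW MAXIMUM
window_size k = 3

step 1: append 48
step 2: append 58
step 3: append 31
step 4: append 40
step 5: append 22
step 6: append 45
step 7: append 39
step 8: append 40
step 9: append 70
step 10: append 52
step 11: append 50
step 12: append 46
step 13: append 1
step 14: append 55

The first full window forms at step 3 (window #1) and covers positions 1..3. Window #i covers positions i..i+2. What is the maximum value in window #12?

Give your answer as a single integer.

step 1: append 48 -> window=[48] (not full yet)
step 2: append 58 -> window=[48, 58] (not full yet)
step 3: append 31 -> window=[48, 58, 31] -> max=58
step 4: append 40 -> window=[58, 31, 40] -> max=58
step 5: append 22 -> window=[31, 40, 22] -> max=40
step 6: append 45 -> window=[40, 22, 45] -> max=45
step 7: append 39 -> window=[22, 45, 39] -> max=45
step 8: append 40 -> window=[45, 39, 40] -> max=45
step 9: append 70 -> window=[39, 40, 70] -> max=70
step 10: append 52 -> window=[40, 70, 52] -> max=70
step 11: append 50 -> window=[70, 52, 50] -> max=70
step 12: append 46 -> window=[52, 50, 46] -> max=52
step 13: append 1 -> window=[50, 46, 1] -> max=50
step 14: append 55 -> window=[46, 1, 55] -> max=55
Window #12 max = 55

Answer: 55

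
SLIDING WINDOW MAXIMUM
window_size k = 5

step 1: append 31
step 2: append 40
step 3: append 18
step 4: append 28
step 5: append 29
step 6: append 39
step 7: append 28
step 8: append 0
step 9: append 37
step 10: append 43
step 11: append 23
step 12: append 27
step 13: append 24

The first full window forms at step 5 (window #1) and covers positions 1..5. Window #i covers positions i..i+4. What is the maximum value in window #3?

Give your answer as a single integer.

step 1: append 31 -> window=[31] (not full yet)
step 2: append 40 -> window=[31, 40] (not full yet)
step 3: append 18 -> window=[31, 40, 18] (not full yet)
step 4: append 28 -> window=[31, 40, 18, 28] (not full yet)
step 5: append 29 -> window=[31, 40, 18, 28, 29] -> max=40
step 6: append 39 -> window=[40, 18, 28, 29, 39] -> max=40
step 7: append 28 -> window=[18, 28, 29, 39, 28] -> max=39
Window #3 max = 39

Answer: 39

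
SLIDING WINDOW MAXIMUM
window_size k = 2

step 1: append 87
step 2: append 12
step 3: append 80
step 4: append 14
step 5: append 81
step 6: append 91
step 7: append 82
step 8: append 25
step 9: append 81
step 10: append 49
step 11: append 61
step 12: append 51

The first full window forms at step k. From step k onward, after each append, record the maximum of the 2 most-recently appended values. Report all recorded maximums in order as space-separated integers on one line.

step 1: append 87 -> window=[87] (not full yet)
step 2: append 12 -> window=[87, 12] -> max=87
step 3: append 80 -> window=[12, 80] -> max=80
step 4: append 14 -> window=[80, 14] -> max=80
step 5: append 81 -> window=[14, 81] -> max=81
step 6: append 91 -> window=[81, 91] -> max=91
step 7: append 82 -> window=[91, 82] -> max=91
step 8: append 25 -> window=[82, 25] -> max=82
step 9: append 81 -> window=[25, 81] -> max=81
step 10: append 49 -> window=[81, 49] -> max=81
step 11: append 61 -> window=[49, 61] -> max=61
step 12: append 51 -> window=[61, 51] -> max=61

Answer: 87 80 80 81 91 91 82 81 81 61 61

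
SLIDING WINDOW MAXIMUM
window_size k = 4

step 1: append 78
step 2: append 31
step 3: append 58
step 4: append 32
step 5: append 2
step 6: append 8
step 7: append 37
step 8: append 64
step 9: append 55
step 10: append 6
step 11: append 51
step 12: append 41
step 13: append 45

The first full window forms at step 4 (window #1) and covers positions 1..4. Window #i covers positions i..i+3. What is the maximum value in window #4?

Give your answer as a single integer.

step 1: append 78 -> window=[78] (not full yet)
step 2: append 31 -> window=[78, 31] (not full yet)
step 3: append 58 -> window=[78, 31, 58] (not full yet)
step 4: append 32 -> window=[78, 31, 58, 32] -> max=78
step 5: append 2 -> window=[31, 58, 32, 2] -> max=58
step 6: append 8 -> window=[58, 32, 2, 8] -> max=58
step 7: append 37 -> window=[32, 2, 8, 37] -> max=37
Window #4 max = 37

Answer: 37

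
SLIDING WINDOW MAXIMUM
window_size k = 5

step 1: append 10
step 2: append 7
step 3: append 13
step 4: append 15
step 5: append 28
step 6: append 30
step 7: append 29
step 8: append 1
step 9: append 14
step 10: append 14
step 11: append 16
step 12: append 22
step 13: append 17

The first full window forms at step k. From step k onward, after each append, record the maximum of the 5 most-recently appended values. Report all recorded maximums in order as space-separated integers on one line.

Answer: 28 30 30 30 30 30 29 22 22

Derivation:
step 1: append 10 -> window=[10] (not full yet)
step 2: append 7 -> window=[10, 7] (not full yet)
step 3: append 13 -> window=[10, 7, 13] (not full yet)
step 4: append 15 -> window=[10, 7, 13, 15] (not full yet)
step 5: append 28 -> window=[10, 7, 13, 15, 28] -> max=28
step 6: append 30 -> window=[7, 13, 15, 28, 30] -> max=30
step 7: append 29 -> window=[13, 15, 28, 30, 29] -> max=30
step 8: append 1 -> window=[15, 28, 30, 29, 1] -> max=30
step 9: append 14 -> window=[28, 30, 29, 1, 14] -> max=30
step 10: append 14 -> window=[30, 29, 1, 14, 14] -> max=30
step 11: append 16 -> window=[29, 1, 14, 14, 16] -> max=29
step 12: append 22 -> window=[1, 14, 14, 16, 22] -> max=22
step 13: append 17 -> window=[14, 14, 16, 22, 17] -> max=22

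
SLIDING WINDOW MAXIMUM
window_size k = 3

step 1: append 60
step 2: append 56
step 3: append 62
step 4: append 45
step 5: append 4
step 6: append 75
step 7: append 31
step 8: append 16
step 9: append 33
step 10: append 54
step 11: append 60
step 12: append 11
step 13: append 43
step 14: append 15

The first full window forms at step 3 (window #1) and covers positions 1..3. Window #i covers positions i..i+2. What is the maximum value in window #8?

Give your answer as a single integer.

step 1: append 60 -> window=[60] (not full yet)
step 2: append 56 -> window=[60, 56] (not full yet)
step 3: append 62 -> window=[60, 56, 62] -> max=62
step 4: append 45 -> window=[56, 62, 45] -> max=62
step 5: append 4 -> window=[62, 45, 4] -> max=62
step 6: append 75 -> window=[45, 4, 75] -> max=75
step 7: append 31 -> window=[4, 75, 31] -> max=75
step 8: append 16 -> window=[75, 31, 16] -> max=75
step 9: append 33 -> window=[31, 16, 33] -> max=33
step 10: append 54 -> window=[16, 33, 54] -> max=54
Window #8 max = 54

Answer: 54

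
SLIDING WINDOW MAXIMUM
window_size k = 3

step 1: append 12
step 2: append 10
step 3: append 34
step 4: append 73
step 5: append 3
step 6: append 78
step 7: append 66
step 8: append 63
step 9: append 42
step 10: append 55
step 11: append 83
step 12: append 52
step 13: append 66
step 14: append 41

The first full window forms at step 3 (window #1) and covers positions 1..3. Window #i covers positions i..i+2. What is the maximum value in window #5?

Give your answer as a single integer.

Answer: 78

Derivation:
step 1: append 12 -> window=[12] (not full yet)
step 2: append 10 -> window=[12, 10] (not full yet)
step 3: append 34 -> window=[12, 10, 34] -> max=34
step 4: append 73 -> window=[10, 34, 73] -> max=73
step 5: append 3 -> window=[34, 73, 3] -> max=73
step 6: append 78 -> window=[73, 3, 78] -> max=78
step 7: append 66 -> window=[3, 78, 66] -> max=78
Window #5 max = 78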